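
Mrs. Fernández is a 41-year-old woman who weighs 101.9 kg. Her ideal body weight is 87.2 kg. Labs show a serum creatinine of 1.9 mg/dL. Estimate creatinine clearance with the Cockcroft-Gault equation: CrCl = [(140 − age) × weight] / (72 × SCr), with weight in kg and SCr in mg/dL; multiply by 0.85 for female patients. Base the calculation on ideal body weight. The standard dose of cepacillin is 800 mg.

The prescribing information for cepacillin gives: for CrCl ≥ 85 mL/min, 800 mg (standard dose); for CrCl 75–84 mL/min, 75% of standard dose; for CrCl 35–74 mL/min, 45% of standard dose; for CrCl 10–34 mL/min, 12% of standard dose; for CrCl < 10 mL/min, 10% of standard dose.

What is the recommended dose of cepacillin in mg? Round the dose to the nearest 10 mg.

CrCl = (140 − 41) × 87.2 / (72 × 1.9) × 0.85 = 8632.8 / 136.80 × 0.85 ≈ 53.6 mL/min
CrCl ≈ 54 mL/min → bracket 35–74 mL/min.
45% of 800 mg = 360 mg

360 mg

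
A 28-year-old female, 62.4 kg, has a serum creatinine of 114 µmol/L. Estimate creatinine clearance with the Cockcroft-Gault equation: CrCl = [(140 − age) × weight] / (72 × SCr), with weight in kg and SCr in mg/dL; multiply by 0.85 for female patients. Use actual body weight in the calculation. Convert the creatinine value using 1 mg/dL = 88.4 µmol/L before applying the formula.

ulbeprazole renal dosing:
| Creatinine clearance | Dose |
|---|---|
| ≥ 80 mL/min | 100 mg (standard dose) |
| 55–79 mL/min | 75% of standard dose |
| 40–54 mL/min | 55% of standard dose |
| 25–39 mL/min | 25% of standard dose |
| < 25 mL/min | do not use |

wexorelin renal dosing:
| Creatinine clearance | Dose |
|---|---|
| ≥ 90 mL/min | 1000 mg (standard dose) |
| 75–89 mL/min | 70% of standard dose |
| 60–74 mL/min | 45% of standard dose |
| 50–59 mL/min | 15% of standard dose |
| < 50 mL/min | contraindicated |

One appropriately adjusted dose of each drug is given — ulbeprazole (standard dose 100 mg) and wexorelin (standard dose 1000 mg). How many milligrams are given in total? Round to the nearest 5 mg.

525 mg

SCr = 114 / 88.4 = 1.29 mg/dL
CrCl = (140 − 28) × 62.4 / (72 × 1.29) × 0.85 = 6988.8 / 92.88 × 0.85 ≈ 64.0 mL/min
CrCl ≈ 64 mL/min.
ulbeprazole: 55–79 mL/min → 75% of 100 mg = 75 mg.
wexorelin: 60–74 mL/min → 45% of 1000 mg = 450 mg.
Total = 75 + 450 = 525 mg.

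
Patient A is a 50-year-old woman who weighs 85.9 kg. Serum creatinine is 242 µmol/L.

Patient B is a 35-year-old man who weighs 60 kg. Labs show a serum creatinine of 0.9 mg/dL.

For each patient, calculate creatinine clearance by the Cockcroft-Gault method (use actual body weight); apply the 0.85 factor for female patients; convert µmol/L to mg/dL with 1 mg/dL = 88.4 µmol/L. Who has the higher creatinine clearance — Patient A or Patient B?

Patient B

Patient A: SCr = 242 / 88.4 = 2.738 mg/dL
Patient A: CrCl = (140 − 50) × 85.9 / (72 × 2.738) × 0.85 = 7731.0 / 197.14 × 0.85 ≈ 33.3 mL/min
Patient B: CrCl = (140 − 35) × 60 / (72 × 0.9) = 6300.0 / 64.80 ≈ 97.2 mL/min
33.3 vs 97.2 mL/min → Patient B is higher.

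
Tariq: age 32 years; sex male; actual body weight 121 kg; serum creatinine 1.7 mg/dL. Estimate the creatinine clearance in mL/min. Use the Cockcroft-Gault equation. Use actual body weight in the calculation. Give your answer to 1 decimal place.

CrCl = (140 − 32) × 121 / (72 × 1.7) = 13068.0 / 122.40 ≈ 106.8 mL/min

106.8 mL/min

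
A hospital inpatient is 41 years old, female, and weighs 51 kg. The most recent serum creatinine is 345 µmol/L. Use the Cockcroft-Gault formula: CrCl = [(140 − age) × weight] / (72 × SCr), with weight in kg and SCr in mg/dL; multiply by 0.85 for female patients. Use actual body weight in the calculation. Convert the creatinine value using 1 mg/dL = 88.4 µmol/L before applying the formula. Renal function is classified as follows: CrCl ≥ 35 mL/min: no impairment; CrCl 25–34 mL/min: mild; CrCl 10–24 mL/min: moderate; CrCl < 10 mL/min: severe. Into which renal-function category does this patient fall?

moderate

SCr = 345 / 88.4 = 3.903 mg/dL
CrCl = (140 − 41) × 51 / (72 × 3.903) × 0.85 = 5049.0 / 281.02 × 0.85 ≈ 15.3 mL/min
15 mL/min falls in the 'moderate' range.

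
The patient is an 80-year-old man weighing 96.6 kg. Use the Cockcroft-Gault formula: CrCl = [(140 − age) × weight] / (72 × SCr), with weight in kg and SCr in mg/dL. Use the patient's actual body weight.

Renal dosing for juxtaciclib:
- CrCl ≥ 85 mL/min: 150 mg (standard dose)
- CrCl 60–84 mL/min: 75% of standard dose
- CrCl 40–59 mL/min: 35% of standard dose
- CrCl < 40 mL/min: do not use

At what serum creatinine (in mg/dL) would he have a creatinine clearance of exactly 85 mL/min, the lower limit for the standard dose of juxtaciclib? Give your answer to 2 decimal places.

Standard dose requires CrCl ≥ 85 mL/min.
Set (140 − 80) × 96.6 / (72 × SCr) = 85
SCr = (140 − 80) × 96.6 / (72 × 85) = 0.947 mg/dL

0.95 mg/dL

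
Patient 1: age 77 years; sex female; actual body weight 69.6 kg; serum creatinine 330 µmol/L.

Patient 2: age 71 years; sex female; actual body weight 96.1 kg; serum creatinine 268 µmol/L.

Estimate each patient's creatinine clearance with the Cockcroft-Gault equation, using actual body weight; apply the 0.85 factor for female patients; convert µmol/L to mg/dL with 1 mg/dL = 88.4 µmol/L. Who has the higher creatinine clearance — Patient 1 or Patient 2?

Patient 2

Patient 1: SCr = 330 / 88.4 = 3.733 mg/dL
Patient 1: CrCl = (140 − 77) × 69.6 / (72 × 3.733) × 0.85 = 4384.8 / 268.78 × 0.85 ≈ 13.9 mL/min
Patient 2: SCr = 268 / 88.4 = 3.032 mg/dL
Patient 2: CrCl = (140 − 71) × 96.1 / (72 × 3.032) × 0.85 = 6630.9 / 218.30 × 0.85 ≈ 25.8 mL/min
13.9 vs 25.8 mL/min → Patient 2 is higher.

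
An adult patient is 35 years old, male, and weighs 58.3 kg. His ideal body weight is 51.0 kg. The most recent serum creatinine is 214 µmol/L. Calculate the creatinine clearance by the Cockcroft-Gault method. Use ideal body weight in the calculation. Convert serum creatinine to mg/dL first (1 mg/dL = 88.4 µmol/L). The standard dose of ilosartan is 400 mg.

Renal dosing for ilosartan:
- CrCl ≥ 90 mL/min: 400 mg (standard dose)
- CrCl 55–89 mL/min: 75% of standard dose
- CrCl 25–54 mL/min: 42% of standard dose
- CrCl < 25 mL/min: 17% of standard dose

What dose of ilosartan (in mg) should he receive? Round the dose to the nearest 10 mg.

170 mg

SCr = 214 / 88.4 = 2.421 mg/dL
CrCl = (140 − 35) × 51 / (72 × 2.421) = 5355.0 / 174.31 ≈ 30.7 mL/min
CrCl ≈ 31 mL/min → bracket 25–54 mL/min.
42% of 400 mg = 168 mg → 170 mg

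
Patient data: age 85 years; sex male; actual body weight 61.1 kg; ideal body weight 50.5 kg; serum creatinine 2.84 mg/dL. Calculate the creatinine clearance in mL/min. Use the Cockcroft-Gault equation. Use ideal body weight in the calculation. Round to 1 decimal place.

13.6 mL/min

CrCl = (140 − 85) × 50.5 / (72 × 2.84) = 2777.5 / 204.48 ≈ 13.6 mL/min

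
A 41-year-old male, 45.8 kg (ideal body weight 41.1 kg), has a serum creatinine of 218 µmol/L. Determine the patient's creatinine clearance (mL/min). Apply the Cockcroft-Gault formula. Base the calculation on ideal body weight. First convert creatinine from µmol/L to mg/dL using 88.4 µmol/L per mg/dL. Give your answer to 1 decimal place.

SCr = 218 / 88.4 = 2.466 mg/dL
CrCl = (140 − 41) × 41.1 / (72 × 2.466) = 4068.9 / 177.55 ≈ 22.9 mL/min

22.9 mL/min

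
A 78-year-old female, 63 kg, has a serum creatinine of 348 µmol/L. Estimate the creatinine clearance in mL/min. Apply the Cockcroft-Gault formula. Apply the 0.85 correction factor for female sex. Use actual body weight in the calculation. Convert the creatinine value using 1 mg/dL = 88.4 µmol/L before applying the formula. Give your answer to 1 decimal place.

11.7 mL/min

SCr = 348 / 88.4 = 3.937 mg/dL
CrCl = (140 − 78) × 63 / (72 × 3.937) × 0.85 = 3906.0 / 283.46 × 0.85 ≈ 11.7 mL/min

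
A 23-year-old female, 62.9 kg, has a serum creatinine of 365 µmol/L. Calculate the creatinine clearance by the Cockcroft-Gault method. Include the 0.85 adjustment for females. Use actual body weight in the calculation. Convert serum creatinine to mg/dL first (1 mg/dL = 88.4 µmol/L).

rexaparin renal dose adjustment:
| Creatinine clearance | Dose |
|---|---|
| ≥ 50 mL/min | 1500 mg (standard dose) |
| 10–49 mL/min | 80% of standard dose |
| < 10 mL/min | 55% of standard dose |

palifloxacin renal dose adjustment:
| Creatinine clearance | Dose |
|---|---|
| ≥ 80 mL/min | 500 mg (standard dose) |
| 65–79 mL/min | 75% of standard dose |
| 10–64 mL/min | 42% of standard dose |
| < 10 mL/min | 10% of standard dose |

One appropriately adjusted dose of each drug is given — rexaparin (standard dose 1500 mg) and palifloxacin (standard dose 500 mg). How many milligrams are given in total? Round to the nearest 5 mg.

SCr = 365 / 88.4 = 4.129 mg/dL
CrCl = (140 − 23) × 62.9 / (72 × 4.129) × 0.85 = 7359.3 / 297.29 × 0.85 ≈ 21.0 mL/min
CrCl ≈ 21 mL/min.
rexaparin: 10–49 mL/min → 80% of 1500 mg = 1200 mg.
palifloxacin: 10–64 mL/min → 42% of 500 mg = 210 mg.
Total = 1200 + 210 = 1410 mg.

1410 mg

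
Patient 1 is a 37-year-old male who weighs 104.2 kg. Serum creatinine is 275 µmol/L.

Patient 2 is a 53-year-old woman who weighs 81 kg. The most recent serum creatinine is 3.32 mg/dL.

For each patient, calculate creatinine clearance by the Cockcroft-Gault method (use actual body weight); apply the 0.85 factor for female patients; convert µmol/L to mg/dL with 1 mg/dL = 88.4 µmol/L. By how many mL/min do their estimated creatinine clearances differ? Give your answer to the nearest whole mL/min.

Patient 1: SCr = 275 / 88.4 = 3.111 mg/dL
Patient 1: CrCl = (140 − 37) × 104.2 / (72 × 3.111) = 10732.6 / 223.99 ≈ 47.9 mL/min
Patient 2: CrCl = (140 − 53) × 81 / (72 × 3.32) × 0.85 = 7047.0 / 239.04 × 0.85 ≈ 25.1 mL/min
|47.9 − 25.1| = 22.8 mL/min

23 mL/min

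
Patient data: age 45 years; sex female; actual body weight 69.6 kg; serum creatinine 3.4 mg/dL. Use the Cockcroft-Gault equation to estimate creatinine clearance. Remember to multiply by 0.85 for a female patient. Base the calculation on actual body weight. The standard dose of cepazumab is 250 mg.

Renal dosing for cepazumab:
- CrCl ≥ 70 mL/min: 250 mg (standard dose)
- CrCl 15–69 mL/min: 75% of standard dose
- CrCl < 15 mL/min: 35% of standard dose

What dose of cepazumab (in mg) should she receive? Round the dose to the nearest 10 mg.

CrCl = (140 − 45) × 69.6 / (72 × 3.4) × 0.85 = 6612.0 / 244.80 × 0.85 ≈ 23.0 mL/min
CrCl ≈ 23 mL/min → bracket 15–69 mL/min.
75% of 250 mg = 187.5 mg → 190 mg

190 mg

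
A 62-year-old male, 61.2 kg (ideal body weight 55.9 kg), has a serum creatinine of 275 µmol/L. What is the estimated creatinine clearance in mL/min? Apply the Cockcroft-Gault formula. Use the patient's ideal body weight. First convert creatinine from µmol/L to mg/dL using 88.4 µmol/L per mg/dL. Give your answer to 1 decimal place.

SCr = 275 / 88.4 = 3.111 mg/dL
CrCl = (140 − 62) × 55.9 / (72 × 3.111) = 4360.2 / 223.99 ≈ 19.5 mL/min

19.5 mL/min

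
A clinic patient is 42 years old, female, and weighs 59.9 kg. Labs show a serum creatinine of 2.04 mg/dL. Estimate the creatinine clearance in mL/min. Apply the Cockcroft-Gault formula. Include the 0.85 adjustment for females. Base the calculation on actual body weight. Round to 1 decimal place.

34.0 mL/min

CrCl = (140 − 42) × 59.9 / (72 × 2.04) × 0.85 = 5870.2 / 146.88 × 0.85 ≈ 34.0 mL/min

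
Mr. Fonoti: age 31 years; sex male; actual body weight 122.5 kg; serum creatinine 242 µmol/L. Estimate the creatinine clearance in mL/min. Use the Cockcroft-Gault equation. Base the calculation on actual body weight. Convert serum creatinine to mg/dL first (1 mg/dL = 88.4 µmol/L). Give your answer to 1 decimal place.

SCr = 242 / 88.4 = 2.738 mg/dL
CrCl = (140 − 31) × 122.5 / (72 × 2.738) = 13352.5 / 197.14 ≈ 67.7 mL/min

67.7 mL/min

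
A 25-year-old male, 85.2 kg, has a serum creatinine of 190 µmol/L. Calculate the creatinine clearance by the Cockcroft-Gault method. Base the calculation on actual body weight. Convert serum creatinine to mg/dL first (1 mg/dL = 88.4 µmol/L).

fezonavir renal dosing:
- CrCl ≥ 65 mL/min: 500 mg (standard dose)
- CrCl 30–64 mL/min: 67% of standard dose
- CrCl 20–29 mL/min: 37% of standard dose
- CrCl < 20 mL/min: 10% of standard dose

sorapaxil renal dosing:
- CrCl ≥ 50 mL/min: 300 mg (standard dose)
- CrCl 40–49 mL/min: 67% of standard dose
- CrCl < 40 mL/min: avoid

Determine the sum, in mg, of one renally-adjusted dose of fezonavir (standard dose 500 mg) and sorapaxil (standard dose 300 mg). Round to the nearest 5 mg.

635 mg

SCr = 190 / 88.4 = 2.149 mg/dL
CrCl = (140 − 25) × 85.2 / (72 × 2.149) = 9798.0 / 154.73 ≈ 63.3 mL/min
CrCl ≈ 63 mL/min.
fezonavir: 30–64 mL/min → 67% of 500 mg = 335 mg.
sorapaxil: ≥ 50 mL/min → 100% of 300 mg = 300 mg.
Total = 335 + 300 = 635 mg.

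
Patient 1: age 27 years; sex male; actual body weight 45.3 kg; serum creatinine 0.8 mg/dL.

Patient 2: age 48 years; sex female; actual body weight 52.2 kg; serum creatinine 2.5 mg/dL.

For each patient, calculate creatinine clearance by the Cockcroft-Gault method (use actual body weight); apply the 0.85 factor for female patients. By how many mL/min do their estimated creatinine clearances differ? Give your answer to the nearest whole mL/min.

Patient 1: CrCl = (140 − 27) × 45.3 / (72 × 0.8) = 5118.9 / 57.60 ≈ 88.9 mL/min
Patient 2: CrCl = (140 − 48) × 52.2 / (72 × 2.5) × 0.85 = 4802.4 / 180.00 × 0.85 ≈ 22.7 mL/min
|88.9 − 22.7| = 66.2 mL/min

66 mL/min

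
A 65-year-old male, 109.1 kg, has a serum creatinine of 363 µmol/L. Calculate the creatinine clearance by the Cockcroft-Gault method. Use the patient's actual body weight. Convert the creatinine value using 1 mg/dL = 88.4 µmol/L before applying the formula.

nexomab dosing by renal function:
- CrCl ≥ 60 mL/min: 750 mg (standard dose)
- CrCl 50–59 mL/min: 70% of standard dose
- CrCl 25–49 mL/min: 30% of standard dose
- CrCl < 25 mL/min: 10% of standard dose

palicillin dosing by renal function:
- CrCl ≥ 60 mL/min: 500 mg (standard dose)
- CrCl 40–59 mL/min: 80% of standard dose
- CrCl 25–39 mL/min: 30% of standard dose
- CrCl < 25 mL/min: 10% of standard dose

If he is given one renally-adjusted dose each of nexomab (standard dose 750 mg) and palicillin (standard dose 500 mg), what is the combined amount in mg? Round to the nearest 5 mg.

SCr = 363 / 88.4 = 4.106 mg/dL
CrCl = (140 − 65) × 109.1 / (72 × 4.106) = 8182.5 / 295.63 ≈ 27.7 mL/min
CrCl ≈ 28 mL/min.
nexomab: 25–49 mL/min → 30% of 750 mg = 225 mg.
palicillin: 25–39 mL/min → 30% of 500 mg = 150 mg.
Total = 225 + 150 = 375 mg.

375 mg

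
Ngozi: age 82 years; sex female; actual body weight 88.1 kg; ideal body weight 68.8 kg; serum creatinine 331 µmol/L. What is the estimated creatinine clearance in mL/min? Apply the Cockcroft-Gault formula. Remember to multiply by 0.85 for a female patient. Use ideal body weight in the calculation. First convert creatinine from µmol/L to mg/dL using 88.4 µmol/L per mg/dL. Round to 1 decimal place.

12.6 mL/min

SCr = 331 / 88.4 = 3.744 mg/dL
CrCl = (140 − 82) × 68.8 / (72 × 3.744) × 0.85 = 3990.4 / 269.57 × 0.85 ≈ 12.6 mL/min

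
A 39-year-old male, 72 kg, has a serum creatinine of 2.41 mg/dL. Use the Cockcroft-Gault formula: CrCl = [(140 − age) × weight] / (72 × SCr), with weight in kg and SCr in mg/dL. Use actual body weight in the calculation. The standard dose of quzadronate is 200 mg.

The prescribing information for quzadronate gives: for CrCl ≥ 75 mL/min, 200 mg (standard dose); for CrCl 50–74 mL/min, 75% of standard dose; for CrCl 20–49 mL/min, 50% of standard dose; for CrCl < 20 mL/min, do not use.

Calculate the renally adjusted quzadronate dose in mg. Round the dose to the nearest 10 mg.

CrCl = (140 − 39) × 72 / (72 × 2.41) = 7272.0 / 173.52 ≈ 41.9 mL/min
CrCl ≈ 42 mL/min → bracket 20–49 mL/min.
50% of 200 mg = 100 mg

100 mg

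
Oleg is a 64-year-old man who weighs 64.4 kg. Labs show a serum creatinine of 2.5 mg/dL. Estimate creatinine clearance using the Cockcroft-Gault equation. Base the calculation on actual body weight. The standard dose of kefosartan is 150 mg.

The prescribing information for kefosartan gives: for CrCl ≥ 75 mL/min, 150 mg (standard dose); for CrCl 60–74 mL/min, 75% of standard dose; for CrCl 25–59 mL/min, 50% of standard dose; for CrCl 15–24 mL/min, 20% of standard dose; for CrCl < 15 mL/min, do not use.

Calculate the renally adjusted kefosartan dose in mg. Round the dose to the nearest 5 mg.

CrCl = (140 − 64) × 64.4 / (72 × 2.5) = 4894.4 / 180.00 ≈ 27.2 mL/min
CrCl ≈ 27 mL/min → bracket 25–59 mL/min.
50% of 150 mg = 75 mg

75 mg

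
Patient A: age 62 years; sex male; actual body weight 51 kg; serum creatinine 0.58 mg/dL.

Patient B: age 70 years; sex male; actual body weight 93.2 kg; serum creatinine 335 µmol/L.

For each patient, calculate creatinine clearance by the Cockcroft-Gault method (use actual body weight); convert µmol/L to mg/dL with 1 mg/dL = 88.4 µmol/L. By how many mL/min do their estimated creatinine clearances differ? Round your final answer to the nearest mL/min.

Patient A: CrCl = (140 − 62) × 51 / (72 × 0.58) = 3978.0 / 41.76 ≈ 95.3 mL/min
Patient B: SCr = 335 / 88.4 = 3.79 mg/dL
Patient B: CrCl = (140 − 70) × 93.2 / (72 × 3.79) = 6524.0 / 272.88 ≈ 23.9 mL/min
|95.3 − 23.9| = 71.4 mL/min

71 mL/min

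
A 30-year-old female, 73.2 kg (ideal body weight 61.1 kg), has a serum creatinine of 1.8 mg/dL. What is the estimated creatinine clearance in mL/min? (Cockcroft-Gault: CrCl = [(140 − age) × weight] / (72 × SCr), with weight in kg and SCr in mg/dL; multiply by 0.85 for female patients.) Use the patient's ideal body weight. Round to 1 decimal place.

CrCl = (140 − 30) × 61.1 / (72 × 1.8) × 0.85 = 6721.0 / 129.60 × 0.85 ≈ 44.1 mL/min

44.1 mL/min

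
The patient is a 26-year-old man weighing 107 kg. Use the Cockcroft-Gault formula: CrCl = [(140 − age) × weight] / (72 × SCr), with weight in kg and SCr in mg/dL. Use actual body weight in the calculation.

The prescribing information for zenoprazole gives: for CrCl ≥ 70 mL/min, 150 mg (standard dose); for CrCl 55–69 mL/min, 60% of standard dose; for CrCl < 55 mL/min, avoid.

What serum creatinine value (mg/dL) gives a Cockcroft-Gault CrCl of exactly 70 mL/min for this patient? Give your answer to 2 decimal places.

2.42 mg/dL

Standard dose requires CrCl ≥ 70 mL/min.
Set (140 − 26) × 107 / (72 × SCr) = 70
SCr = (140 − 26) × 107 / (72 × 70) = 2.420 mg/dL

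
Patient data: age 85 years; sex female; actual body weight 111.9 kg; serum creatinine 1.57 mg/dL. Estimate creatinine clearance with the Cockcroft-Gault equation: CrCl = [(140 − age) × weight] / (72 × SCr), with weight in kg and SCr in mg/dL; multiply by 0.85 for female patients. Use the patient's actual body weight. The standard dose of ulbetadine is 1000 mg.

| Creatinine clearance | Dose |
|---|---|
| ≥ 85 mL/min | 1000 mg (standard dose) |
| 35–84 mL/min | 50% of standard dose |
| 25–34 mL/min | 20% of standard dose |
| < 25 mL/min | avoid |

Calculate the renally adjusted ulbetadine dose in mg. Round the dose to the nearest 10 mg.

CrCl = (140 − 85) × 111.9 / (72 × 1.57) × 0.85 = 6154.5 / 113.04 × 0.85 ≈ 46.3 mL/min
CrCl ≈ 46 mL/min → bracket 35–84 mL/min.
50% of 1000 mg = 500 mg

500 mg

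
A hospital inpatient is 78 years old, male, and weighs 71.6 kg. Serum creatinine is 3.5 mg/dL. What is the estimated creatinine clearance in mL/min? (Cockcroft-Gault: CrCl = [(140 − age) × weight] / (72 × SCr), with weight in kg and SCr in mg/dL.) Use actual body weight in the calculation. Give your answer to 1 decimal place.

17.6 mL/min

CrCl = (140 − 78) × 71.6 / (72 × 3.5) = 4439.2 / 252.00 ≈ 17.6 mL/min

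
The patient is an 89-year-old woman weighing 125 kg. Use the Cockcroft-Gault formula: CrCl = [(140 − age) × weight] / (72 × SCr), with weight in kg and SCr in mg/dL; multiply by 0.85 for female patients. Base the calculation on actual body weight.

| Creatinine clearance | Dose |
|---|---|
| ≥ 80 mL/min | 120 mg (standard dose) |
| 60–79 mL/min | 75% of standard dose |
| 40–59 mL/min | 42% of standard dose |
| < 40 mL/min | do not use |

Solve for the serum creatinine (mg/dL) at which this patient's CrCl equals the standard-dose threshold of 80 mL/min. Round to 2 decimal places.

0.94 mg/dL

Standard dose requires CrCl ≥ 80 mL/min.
Set (140 − 89) × 125 × 0.85 / (72 × SCr) = 80
SCr = (140 − 89) × 125 × 0.85 / (72 × 80) = 0.941 mg/dL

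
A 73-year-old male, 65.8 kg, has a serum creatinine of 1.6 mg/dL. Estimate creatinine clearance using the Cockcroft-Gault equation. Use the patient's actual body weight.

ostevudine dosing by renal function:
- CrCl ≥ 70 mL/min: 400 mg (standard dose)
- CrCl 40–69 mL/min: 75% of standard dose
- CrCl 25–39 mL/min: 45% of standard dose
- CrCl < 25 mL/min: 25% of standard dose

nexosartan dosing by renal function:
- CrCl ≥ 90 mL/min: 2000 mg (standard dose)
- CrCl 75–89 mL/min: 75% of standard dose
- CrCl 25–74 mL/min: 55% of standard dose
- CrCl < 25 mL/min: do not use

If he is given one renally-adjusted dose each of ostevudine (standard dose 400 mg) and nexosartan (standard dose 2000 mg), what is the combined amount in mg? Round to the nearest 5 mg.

1280 mg

CrCl = (140 − 73) × 65.8 / (72 × 1.6) = 4408.6 / 115.20 ≈ 38.3 mL/min
CrCl ≈ 38 mL/min.
ostevudine: 25–39 mL/min → 45% of 400 mg = 180 mg.
nexosartan: 25–74 mL/min → 55% of 2000 mg = 1100 mg.
Total = 180 + 1100 = 1280 mg.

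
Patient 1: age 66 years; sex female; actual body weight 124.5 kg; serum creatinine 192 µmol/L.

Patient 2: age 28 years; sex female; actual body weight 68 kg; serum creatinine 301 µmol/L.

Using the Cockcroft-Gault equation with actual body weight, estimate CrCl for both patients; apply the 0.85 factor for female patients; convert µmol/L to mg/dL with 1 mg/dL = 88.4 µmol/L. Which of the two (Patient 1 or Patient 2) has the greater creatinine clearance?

Patient 1: SCr = 192 / 88.4 = 2.172 mg/dL
Patient 1: CrCl = (140 − 66) × 124.5 / (72 × 2.172) × 0.85 = 9213.0 / 156.38 × 0.85 ≈ 50.1 mL/min
Patient 2: SCr = 301 / 88.4 = 3.405 mg/dL
Patient 2: CrCl = (140 − 28) × 68 / (72 × 3.405) × 0.85 = 7616.0 / 245.16 × 0.85 ≈ 26.4 mL/min
50.1 vs 26.4 mL/min → Patient 1 is higher.

Patient 1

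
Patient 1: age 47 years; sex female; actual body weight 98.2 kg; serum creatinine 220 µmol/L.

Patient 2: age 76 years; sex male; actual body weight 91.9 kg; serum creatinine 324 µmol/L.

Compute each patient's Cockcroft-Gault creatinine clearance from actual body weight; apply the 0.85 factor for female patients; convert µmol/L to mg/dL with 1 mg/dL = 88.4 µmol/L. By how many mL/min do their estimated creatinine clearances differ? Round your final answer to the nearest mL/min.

21 mL/min

Patient 1: SCr = 220 / 88.4 = 2.489 mg/dL
Patient 1: CrCl = (140 − 47) × 98.2 / (72 × 2.489) × 0.85 = 9132.6 / 179.21 × 0.85 ≈ 43.3 mL/min
Patient 2: SCr = 324 / 88.4 = 3.665 mg/dL
Patient 2: CrCl = (140 − 76) × 91.9 / (72 × 3.665) = 5881.6 / 263.88 ≈ 22.3 mL/min
|43.3 − 22.3| = 21.0 mL/min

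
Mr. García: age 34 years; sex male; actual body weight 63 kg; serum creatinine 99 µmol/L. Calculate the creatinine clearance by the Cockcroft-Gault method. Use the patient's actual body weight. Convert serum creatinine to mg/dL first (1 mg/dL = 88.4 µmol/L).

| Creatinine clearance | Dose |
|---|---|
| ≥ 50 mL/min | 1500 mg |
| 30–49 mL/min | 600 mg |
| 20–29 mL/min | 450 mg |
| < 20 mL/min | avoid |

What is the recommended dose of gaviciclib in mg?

SCr = 99 / 88.4 = 1.12 mg/dL
CrCl = (140 − 34) × 63 / (72 × 1.12) = 6678.0 / 80.64 ≈ 82.8 mL/min
CrCl ≈ 83 mL/min → bracket ≥ 50 mL/min.
Dose for this bracket: 1500 mg.

1500 mg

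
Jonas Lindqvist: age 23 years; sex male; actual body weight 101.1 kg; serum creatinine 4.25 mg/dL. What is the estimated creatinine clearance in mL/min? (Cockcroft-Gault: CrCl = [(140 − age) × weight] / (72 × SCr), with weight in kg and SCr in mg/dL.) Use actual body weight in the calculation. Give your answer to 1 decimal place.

CrCl = (140 − 23) × 101.1 / (72 × 4.25) = 11828.7 / 306.00 ≈ 38.7 mL/min

38.7 mL/min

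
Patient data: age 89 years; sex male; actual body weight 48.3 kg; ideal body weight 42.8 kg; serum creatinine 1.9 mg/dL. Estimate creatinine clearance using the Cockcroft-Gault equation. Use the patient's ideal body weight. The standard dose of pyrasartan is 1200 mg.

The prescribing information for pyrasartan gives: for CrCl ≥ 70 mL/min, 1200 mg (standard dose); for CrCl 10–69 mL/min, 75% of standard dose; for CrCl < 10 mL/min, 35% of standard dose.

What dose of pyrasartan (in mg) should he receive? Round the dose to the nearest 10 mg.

CrCl = (140 − 89) × 42.8 / (72 × 1.9) = 2182.8 / 136.80 ≈ 16.0 mL/min
CrCl ≈ 16 mL/min → bracket 10–69 mL/min.
75% of 1200 mg = 900 mg

900 mg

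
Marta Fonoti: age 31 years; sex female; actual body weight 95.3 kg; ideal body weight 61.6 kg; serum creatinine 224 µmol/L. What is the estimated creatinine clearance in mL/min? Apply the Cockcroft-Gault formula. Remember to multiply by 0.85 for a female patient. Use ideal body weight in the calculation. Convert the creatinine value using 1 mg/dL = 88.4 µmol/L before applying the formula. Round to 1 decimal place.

31.3 mL/min

SCr = 224 / 88.4 = 2.534 mg/dL
CrCl = (140 − 31) × 61.6 / (72 × 2.534) × 0.85 = 6714.4 / 182.45 × 0.85 ≈ 31.3 mL/min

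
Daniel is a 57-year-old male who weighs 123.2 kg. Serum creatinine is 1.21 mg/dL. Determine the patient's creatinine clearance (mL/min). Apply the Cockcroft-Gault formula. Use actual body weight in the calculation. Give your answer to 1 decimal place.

117.4 mL/min

CrCl = (140 − 57) × 123.2 / (72 × 1.21) = 10225.6 / 87.12 ≈ 117.4 mL/min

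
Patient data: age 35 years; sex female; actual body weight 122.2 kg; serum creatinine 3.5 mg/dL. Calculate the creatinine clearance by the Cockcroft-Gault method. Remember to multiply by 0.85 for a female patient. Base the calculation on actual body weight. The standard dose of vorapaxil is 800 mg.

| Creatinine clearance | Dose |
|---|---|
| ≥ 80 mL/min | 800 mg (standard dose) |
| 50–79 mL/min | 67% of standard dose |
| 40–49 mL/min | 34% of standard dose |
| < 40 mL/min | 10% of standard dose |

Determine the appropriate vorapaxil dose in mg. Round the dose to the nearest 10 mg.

270 mg

CrCl = (140 − 35) × 122.2 / (72 × 3.5) × 0.85 = 12831.0 / 252.00 × 0.85 ≈ 43.3 mL/min
CrCl ≈ 43 mL/min → bracket 40–49 mL/min.
34% of 800 mg = 272 mg → 270 mg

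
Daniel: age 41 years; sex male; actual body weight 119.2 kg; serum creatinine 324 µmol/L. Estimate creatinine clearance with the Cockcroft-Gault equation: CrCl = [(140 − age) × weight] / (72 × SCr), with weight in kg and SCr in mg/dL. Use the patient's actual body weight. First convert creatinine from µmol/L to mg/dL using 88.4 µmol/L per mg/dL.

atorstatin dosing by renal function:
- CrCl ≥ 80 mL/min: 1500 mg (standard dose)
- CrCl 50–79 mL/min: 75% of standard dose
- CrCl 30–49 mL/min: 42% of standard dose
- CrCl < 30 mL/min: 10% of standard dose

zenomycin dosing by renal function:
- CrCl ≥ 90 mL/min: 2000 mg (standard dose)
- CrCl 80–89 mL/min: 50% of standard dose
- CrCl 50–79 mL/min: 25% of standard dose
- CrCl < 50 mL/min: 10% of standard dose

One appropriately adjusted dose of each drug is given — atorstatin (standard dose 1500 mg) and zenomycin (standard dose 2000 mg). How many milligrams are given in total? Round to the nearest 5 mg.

SCr = 324 / 88.4 = 3.665 mg/dL
CrCl = (140 − 41) × 119.2 / (72 × 3.665) = 11800.8 / 263.88 ≈ 44.7 mL/min
CrCl ≈ 45 mL/min.
atorstatin: 30–49 mL/min → 42% of 1500 mg = 630 mg.
zenomycin: < 50 mL/min → 10% of 2000 mg = 200 mg.
Total = 630 + 200 = 830 mg.

830 mg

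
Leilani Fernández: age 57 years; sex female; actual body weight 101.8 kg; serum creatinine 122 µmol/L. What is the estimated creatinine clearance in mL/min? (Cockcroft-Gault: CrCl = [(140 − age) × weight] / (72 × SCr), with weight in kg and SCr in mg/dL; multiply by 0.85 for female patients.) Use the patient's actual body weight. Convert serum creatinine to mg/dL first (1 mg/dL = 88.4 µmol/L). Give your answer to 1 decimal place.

SCr = 122 / 88.4 = 1.38 mg/dL
CrCl = (140 − 57) × 101.8 / (72 × 1.38) × 0.85 = 8449.4 / 99.36 × 0.85 ≈ 72.3 mL/min

72.3 mL/min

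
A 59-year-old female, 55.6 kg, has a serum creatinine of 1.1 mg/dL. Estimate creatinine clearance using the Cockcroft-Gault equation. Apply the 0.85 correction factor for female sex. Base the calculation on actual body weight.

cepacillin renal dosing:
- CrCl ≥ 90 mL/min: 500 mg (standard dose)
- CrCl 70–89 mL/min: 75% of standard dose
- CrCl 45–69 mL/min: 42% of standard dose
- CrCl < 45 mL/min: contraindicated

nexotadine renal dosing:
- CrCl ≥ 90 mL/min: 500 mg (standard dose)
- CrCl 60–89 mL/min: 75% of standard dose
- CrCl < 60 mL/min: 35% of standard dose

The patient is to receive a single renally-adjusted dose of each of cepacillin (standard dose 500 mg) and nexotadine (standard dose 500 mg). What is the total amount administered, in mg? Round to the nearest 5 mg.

CrCl = (140 − 59) × 55.6 / (72 × 1.1) × 0.85 = 4503.6 / 79.20 × 0.85 ≈ 48.3 mL/min
CrCl ≈ 48 mL/min.
cepacillin: 45–69 mL/min → 42% of 500 mg = 210 mg.
nexotadine: < 60 mL/min → 35% of 500 mg = 175 mg.
Total = 210 + 175 = 385 mg.

385 mg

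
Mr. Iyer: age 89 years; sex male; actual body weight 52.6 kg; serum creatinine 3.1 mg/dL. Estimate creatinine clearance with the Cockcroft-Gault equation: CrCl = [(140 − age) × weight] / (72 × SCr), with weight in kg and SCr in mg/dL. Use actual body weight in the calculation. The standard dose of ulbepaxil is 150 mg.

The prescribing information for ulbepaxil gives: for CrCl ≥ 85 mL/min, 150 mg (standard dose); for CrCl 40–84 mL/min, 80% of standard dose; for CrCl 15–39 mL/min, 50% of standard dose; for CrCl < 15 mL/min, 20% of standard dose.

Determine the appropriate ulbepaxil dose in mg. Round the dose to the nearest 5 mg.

CrCl = (140 − 89) × 52.6 / (72 × 3.1) = 2682.6 / 223.20 ≈ 12.0 mL/min
CrCl ≈ 12 mL/min → bracket < 15 mL/min.
20% of 150 mg = 30 mg

30 mg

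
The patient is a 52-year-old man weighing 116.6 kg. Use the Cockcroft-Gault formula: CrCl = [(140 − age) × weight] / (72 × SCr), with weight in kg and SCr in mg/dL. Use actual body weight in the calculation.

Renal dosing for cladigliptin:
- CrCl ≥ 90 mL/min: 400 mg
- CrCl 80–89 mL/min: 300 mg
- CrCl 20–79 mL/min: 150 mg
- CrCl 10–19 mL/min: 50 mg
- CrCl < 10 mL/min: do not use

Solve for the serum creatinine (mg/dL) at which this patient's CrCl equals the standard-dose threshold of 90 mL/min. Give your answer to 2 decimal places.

Standard dose requires CrCl ≥ 90 mL/min.
Set (140 − 52) × 116.6 / (72 × SCr) = 90
SCr = (140 − 52) × 116.6 / (72 × 90) = 1.583 mg/dL

1.58 mg/dL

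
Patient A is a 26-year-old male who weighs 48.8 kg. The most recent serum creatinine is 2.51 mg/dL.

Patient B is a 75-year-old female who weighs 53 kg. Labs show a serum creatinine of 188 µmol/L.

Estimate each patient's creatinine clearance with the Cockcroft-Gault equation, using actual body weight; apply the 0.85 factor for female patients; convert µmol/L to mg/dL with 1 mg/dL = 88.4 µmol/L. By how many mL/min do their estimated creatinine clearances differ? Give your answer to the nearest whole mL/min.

12 mL/min

Patient A: CrCl = (140 − 26) × 48.8 / (72 × 2.51) = 5563.2 / 180.72 ≈ 30.8 mL/min
Patient B: SCr = 188 / 88.4 = 2.127 mg/dL
Patient B: CrCl = (140 − 75) × 53 / (72 × 2.127) × 0.85 = 3445.0 / 153.14 × 0.85 ≈ 19.1 mL/min
|30.8 − 19.1| = 11.7 mL/min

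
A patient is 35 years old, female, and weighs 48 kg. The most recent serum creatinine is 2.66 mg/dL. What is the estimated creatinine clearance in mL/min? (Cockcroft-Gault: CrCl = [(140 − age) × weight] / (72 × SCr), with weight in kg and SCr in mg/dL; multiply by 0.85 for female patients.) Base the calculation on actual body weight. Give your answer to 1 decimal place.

22.4 mL/min

CrCl = (140 − 35) × 48 / (72 × 2.66) × 0.85 = 5040.0 / 191.52 × 0.85 ≈ 22.4 mL/min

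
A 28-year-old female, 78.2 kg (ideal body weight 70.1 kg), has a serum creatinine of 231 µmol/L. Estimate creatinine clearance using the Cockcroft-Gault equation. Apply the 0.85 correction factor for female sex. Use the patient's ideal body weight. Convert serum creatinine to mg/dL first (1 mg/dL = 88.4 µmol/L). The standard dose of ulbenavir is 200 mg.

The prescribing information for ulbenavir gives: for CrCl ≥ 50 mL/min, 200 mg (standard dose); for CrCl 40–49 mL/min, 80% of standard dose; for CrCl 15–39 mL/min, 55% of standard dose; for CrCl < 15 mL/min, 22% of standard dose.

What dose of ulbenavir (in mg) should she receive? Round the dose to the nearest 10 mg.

SCr = 231 / 88.4 = 2.613 mg/dL
CrCl = (140 − 28) × 70.1 / (72 × 2.613) × 0.85 = 7851.2 / 188.14 × 0.85 ≈ 35.5 mL/min
CrCl ≈ 35 mL/min → bracket 15–39 mL/min.
55% of 200 mg = 110 mg

110 mg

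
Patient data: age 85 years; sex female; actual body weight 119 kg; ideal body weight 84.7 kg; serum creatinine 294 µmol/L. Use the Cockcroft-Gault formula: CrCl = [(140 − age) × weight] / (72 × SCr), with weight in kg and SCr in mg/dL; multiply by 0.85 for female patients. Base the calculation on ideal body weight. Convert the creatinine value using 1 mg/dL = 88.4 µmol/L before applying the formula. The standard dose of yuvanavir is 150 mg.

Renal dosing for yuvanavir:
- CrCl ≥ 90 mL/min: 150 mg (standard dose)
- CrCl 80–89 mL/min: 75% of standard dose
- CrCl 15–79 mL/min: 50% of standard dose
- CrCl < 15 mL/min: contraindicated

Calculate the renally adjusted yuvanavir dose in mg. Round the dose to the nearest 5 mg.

75 mg

SCr = 294 / 88.4 = 3.326 mg/dL
CrCl = (140 − 85) × 84.7 / (72 × 3.326) × 0.85 = 4658.5 / 239.47 × 0.85 ≈ 16.5 mL/min
CrCl ≈ 17 mL/min → bracket 15–79 mL/min.
50% of 150 mg = 75 mg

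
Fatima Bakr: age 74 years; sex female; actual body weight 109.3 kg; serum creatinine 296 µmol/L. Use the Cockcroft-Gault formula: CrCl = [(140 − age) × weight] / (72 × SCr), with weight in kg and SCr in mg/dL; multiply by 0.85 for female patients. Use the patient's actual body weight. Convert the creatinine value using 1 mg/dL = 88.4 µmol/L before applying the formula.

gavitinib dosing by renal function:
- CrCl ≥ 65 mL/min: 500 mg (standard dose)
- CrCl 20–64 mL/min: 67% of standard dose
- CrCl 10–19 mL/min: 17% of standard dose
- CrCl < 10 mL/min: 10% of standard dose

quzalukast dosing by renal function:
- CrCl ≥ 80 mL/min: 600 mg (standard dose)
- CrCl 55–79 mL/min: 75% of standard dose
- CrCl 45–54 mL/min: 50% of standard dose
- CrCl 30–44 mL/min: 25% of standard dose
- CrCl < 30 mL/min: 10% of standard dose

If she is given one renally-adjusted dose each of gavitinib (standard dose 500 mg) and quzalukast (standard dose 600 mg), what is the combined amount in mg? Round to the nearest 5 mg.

395 mg

SCr = 296 / 88.4 = 3.348 mg/dL
CrCl = (140 − 74) × 109.3 / (72 × 3.348) × 0.85 = 7213.8 / 241.06 × 0.85 ≈ 25.4 mL/min
CrCl ≈ 25 mL/min.
gavitinib: 20–64 mL/min → 67% of 500 mg = 335 mg.
quzalukast: < 30 mL/min → 10% of 600 mg = 60 mg.
Total = 335 + 60 = 395 mg.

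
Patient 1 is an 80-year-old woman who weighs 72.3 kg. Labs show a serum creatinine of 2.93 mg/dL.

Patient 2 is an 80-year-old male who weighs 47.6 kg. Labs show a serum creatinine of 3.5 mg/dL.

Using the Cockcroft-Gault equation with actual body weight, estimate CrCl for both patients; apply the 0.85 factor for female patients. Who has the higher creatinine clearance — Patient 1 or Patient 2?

Patient 1

Patient 1: CrCl = (140 − 80) × 72.3 / (72 × 2.93) × 0.85 = 4338.0 / 210.96 × 0.85 ≈ 17.5 mL/min
Patient 2: CrCl = (140 − 80) × 47.6 / (72 × 3.5) = 2856.0 / 252.00 ≈ 11.3 mL/min
17.5 vs 11.3 mL/min → Patient 1 is higher.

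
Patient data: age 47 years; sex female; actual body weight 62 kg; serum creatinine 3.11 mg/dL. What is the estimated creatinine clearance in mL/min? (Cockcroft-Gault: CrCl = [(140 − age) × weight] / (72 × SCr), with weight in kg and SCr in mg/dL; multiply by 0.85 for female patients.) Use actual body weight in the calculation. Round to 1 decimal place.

21.9 mL/min

CrCl = (140 − 47) × 62 / (72 × 3.11) × 0.85 = 5766.0 / 223.92 × 0.85 ≈ 21.9 mL/min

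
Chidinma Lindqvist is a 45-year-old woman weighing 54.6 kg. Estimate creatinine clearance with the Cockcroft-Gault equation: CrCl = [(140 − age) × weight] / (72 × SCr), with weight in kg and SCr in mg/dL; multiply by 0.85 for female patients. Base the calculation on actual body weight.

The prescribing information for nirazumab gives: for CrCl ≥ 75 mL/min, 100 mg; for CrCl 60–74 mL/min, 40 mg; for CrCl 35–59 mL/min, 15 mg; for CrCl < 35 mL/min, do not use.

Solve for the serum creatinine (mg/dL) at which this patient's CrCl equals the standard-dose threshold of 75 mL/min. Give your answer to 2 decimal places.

0.82 mg/dL

Standard dose requires CrCl ≥ 75 mL/min.
Set (140 − 45) × 54.6 × 0.85 / (72 × SCr) = 75
SCr = (140 − 45) × 54.6 × 0.85 / (72 × 75) = 0.816 mg/dL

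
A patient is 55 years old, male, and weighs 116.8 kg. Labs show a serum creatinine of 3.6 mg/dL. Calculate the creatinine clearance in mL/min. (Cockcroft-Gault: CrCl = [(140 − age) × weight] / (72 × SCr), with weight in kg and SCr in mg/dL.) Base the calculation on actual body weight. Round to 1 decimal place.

38.3 mL/min

CrCl = (140 − 55) × 116.8 / (72 × 3.6) = 9928.0 / 259.20 ≈ 38.3 mL/min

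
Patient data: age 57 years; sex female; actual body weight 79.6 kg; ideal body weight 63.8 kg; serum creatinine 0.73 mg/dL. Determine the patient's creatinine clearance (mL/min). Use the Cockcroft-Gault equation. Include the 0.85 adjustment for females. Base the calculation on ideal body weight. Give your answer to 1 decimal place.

CrCl = (140 − 57) × 63.8 / (72 × 0.73) × 0.85 = 5295.4 / 52.56 × 0.85 ≈ 85.6 mL/min

85.6 mL/min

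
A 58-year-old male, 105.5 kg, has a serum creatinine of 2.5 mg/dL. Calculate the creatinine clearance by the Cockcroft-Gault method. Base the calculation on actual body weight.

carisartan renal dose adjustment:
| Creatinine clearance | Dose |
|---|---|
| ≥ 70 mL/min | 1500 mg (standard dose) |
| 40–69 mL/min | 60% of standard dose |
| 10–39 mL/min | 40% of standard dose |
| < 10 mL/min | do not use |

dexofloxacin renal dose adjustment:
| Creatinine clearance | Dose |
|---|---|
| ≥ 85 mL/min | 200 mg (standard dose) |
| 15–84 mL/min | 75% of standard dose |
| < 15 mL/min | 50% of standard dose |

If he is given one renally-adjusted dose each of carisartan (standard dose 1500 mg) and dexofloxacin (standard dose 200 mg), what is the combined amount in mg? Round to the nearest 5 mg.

1050 mg

CrCl = (140 − 58) × 105.5 / (72 × 2.5) = 8651.0 / 180.00 ≈ 48.1 mL/min
CrCl ≈ 48 mL/min.
carisartan: 40–69 mL/min → 60% of 1500 mg = 900 mg.
dexofloxacin: 15–84 mL/min → 75% of 200 mg = 150 mg.
Total = 900 + 150 = 1050 mg.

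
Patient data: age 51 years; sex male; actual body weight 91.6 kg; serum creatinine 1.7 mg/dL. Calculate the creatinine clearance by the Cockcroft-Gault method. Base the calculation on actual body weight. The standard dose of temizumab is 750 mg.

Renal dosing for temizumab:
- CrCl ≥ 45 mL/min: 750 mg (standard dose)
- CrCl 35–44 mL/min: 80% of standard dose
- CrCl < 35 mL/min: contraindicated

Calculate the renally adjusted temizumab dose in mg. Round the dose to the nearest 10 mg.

750 mg

CrCl = (140 − 51) × 91.6 / (72 × 1.7) = 8152.4 / 122.40 ≈ 66.6 mL/min
CrCl ≈ 67 mL/min → bracket ≥ 45 mL/min.
100% of 750 mg = 750 mg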